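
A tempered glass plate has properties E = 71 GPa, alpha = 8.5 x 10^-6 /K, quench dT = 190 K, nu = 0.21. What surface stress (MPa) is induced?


Tempering stress: sigma = E * alpha * dT / (1 - nu)
  E (MPa) = 71 * 1000 = 71000
  Numerator = 71000 * (8.5 x 10^-6) * 190 = 114.665
  Denominator = 1 - 0.21 = 0.79
  sigma = 114.665 / 0.79 = 145.1 MPa

145.1 MPa


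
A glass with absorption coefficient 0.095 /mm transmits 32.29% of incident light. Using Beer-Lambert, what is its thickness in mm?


Rearrange T = exp(-alpha * thickness):
  thickness = -ln(T) / alpha
  T = 32.29/100 = 0.3229
  ln(T) = -1.13041
  -ln(T) = 1.13041
  thickness = 1.13041 / 0.095 = 11.9 mm

11.9 mm


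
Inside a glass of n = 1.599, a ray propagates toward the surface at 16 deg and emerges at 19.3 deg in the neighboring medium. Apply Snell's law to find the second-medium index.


Apply Snell's law: n1 * sin(theta1) = n2 * sin(theta2)
  n2 = n1 * sin(theta1) / sin(theta2)
  sin(16) = 0.275637
  sin(19.3) = 0.330514
  n2 = 1.599 * 0.275637 / 0.330514 = 1.3335

1.3335


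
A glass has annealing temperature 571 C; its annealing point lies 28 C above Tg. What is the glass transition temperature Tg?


Rearrange T_anneal = Tg + offset for Tg:
  Tg = T_anneal - offset = 571 - 28 = 543 C

543 C


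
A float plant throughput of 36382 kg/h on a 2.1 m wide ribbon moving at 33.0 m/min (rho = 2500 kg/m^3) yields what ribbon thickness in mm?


Ribbon cross-section from mass balance:
  Volume rate = throughput / density = 36382 / 2500 = 14.5528 m^3/h
  thickness = volume rate / (speed * 60 * width), i.e.
  thickness = throughput / (60 * speed * width * density) * 1000
  thickness = 36382 / (60 * 33.0 * 2.1 * 2500) * 1000 = 3.5 mm

3.5 mm


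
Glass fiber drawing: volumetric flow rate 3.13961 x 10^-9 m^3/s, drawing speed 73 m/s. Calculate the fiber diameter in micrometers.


Cross-sectional area from continuity:
  A = Q / v = 3.13961 x 10^-9 / 73 = 4.300836 x 10^-11 m^2
Diameter from circular cross-section:
  d = sqrt(4A / pi) * 10^6 (m -> um)
  d = sqrt(4 * 4.300836 x 10^-11 / pi) * 10^6 = 7.4 um

7.4 um


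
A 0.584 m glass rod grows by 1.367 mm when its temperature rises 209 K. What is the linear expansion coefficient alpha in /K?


Rearrange dL = alpha * L0 * dT for alpha:
  alpha = dL / (L0 * dT)
  alpha = (1.367 / 1000) / (0.584 * 209) = 0.0000112 /K = 1.12 x 10^-5 /K

1.12 x 10^-5 /K


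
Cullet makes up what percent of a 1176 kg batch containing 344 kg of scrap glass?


Cullet ratio = (cullet mass / total batch mass) * 100
  Ratio = 344 / 1176 * 100 = 29.25%

29.25%


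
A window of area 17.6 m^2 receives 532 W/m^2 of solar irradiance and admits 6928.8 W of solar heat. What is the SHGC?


Rearrange Q = Area * SHGC * Irradiance:
  SHGC = Q / (Area * Irradiance)
  SHGC = 6928.8 / (17.6 * 532) = 0.74

0.74


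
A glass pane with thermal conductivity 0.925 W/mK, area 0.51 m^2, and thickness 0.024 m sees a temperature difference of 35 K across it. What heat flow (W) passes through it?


Fourier's law: Q = k * A * dT / t
  Q = 0.925 * 0.51 * 35 / 0.024
  Q = 16.51125 / 0.024 = 688 W

688 W


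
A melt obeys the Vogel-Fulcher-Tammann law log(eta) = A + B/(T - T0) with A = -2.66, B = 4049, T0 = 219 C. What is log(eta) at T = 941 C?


VFT equation: log(eta) = A + B / (T - T0)
  T - T0 = 941 - 219 = 722
  B / (T - T0) = 4049 / 722 = 5.608
  log(eta) = -2.66 + 5.608 = 2.948

2.948


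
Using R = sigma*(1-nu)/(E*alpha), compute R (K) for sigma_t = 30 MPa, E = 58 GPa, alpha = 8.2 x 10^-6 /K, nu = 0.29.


Thermal shock resistance: R = sigma * (1 - nu) / (E * alpha)
  Numerator = 30 * (1 - 0.29) = 21.3
  Denominator = 58 * 1000 * (8.2 x 10^-6) = 0.4756
  R = 21.3 / 0.4756 = 44.8 K

44.8 K


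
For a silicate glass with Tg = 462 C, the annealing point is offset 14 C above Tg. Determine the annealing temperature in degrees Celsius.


The annealing temperature is Tg plus the offset:
  T_anneal = 462 + 14 = 476 C

476 C


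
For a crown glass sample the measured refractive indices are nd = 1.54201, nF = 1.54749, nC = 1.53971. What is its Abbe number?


Abbe number formula: Vd = (nd - 1) / (nF - nC)
  nd - 1 = 1.54201 - 1 = 0.54201
  nF - nC = 1.54749 - 1.53971 = 0.00778
  Vd = 0.54201 / 0.00778 = 69.67

69.67


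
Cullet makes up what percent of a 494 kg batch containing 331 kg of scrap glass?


Cullet ratio = (cullet mass / total batch mass) * 100
  Ratio = 331 / 494 * 100 = 67.0%

67.0%


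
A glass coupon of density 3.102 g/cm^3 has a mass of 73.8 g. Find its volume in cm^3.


Rearrange rho = m / V:
  V = m / rho
  V = 73.8 / 3.102 = 23.791 cm^3

23.791 cm^3


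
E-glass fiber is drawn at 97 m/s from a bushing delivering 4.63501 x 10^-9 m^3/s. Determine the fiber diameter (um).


Cross-sectional area from continuity:
  A = Q / v = 4.63501 x 10^-9 / 97 = 4.778361 x 10^-11 m^2
Diameter from circular cross-section:
  d = sqrt(4A / pi) * 10^6 (m -> um)
  d = sqrt(4 * 4.778361 x 10^-11 / pi) * 10^6 = 7.8 um

7.8 um


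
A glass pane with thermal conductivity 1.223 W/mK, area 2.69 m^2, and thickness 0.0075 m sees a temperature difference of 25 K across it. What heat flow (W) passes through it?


Fourier's law: Q = k * A * dT / t
  Q = 1.223 * 2.69 * 25 / 0.0075
  Q = 82.24675 / 0.0075 = 10966.2 W

10966.2 W


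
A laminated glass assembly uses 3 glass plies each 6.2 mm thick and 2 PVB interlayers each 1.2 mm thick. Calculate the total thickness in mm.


Total thickness = glass contribution + PVB contribution
  Glass: 3 * 6.2 = 18.6 mm
  PVB: 2 * 1.2 = 2.4 mm
  Total = 18.6 + 2.4 = 21.0 mm

21.0 mm


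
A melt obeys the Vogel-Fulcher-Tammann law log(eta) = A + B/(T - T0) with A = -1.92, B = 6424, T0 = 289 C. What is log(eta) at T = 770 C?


VFT equation: log(eta) = A + B / (T - T0)
  T - T0 = 770 - 289 = 481
  B / (T - T0) = 6424 / 481 = 13.356
  log(eta) = -1.92 + 13.356 = 11.436

11.436


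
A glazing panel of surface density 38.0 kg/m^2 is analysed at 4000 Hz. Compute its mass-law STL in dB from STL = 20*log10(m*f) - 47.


Mass law: STL = 20 * log10(m * f) - 47
  m * f = 38.0 * 4000 = 152000
  log10(152000) = 5.18184
  STL = 20 * 5.18184 - 47 = 103.6368 - 47 = 56.6 dB

56.6 dB


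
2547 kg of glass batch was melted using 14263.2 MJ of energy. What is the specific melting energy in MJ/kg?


Rearrange E = m * s for s:
  s = E / m
  s = 14263.2 / 2547 = 5.6 MJ/kg

5.6 MJ/kg


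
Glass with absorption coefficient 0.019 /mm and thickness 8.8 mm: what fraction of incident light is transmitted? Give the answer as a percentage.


Beer-Lambert law: T = exp(-alpha * thickness)
  exponent = -0.019 * 8.8 = -0.1672
  T = exp(-0.1672) = 0.846
  Percentage = 0.846 * 100 = 84.6%

84.6%


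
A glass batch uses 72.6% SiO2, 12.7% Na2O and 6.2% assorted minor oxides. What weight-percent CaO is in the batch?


Pieces sum to 100%:
  CaO = 100 - (SiO2 + Na2O + others)
  CaO = 100 - (72.6 + 12.7 + 6.2) = 8.5%

8.5%


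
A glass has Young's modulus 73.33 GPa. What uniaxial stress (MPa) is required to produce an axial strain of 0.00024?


Rearrange E = sigma / epsilon:
  sigma = E * epsilon
  E (MPa) = 73.33 * 1000 = 73330
  sigma = 73330 * 0.00024 = 17.6 MPa

17.6 MPa


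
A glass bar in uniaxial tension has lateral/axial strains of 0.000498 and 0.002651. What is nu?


Poisson's ratio: nu = lateral strain / axial strain
  nu = 0.000498 / 0.002651 = 0.1879

0.1879


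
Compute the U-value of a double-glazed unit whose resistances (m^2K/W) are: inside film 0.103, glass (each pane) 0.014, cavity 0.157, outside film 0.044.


Total thermal resistance (series):
  R_total = R_in + R_glass + R_air + R_glass + R_out
  R_total = 0.103 + 0.014 + 0.157 + 0.014 + 0.044 = 0.332 m^2K/W
U-value = 1 / R_total = 1 / 0.332 = 3.012 W/m^2K

3.012 W/m^2K


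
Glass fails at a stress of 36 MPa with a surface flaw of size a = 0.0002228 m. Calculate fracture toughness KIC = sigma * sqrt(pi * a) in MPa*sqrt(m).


Fracture toughness: KIC = sigma * sqrt(pi * a)
  pi * a = pi * 0.0002228 = 0.000699947
  sqrt(pi * a) = 0.026457
  KIC = 36 * 0.026457 = 0.952 MPa*sqrt(m)

0.952 MPa*sqrt(m)


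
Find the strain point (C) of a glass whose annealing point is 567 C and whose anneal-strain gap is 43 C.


Strain point = annealing point - difference:
  T_strain = 567 - 43 = 524 C

524 C


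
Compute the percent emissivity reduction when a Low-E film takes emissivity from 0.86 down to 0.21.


Percentage reduction = (1 - coated/uncoated) * 100
  Ratio = 0.21 / 0.86 = 0.2442
  Reduction = (1 - 0.2442) * 100 = 75.6%

75.6%


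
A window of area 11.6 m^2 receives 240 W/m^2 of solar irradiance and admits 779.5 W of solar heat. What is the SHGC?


Rearrange Q = Area * SHGC * Irradiance:
  SHGC = Q / (Area * Irradiance)
  SHGC = 779.5 / (11.6 * 240) = 0.28

0.28


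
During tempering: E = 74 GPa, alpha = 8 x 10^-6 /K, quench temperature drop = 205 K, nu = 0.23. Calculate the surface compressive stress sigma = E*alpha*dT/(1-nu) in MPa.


Tempering stress: sigma = E * alpha * dT / (1 - nu)
  E (MPa) = 74 * 1000 = 74000
  Numerator = 74000 * (8 x 10^-6) * 205 = 121.36
  Denominator = 1 - 0.23 = 0.77
  sigma = 121.36 / 0.77 = 157.6 MPa

157.6 MPa


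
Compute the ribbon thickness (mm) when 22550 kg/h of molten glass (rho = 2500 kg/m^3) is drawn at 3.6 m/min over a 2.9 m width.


Ribbon cross-section from mass balance:
  Volume rate = throughput / density = 22550 / 2500 = 9.02 m^3/h
  thickness = volume rate / (speed * 60 * width), i.e.
  thickness = throughput / (60 * speed * width * density) * 1000
  thickness = 22550 / (60 * 3.6 * 2.9 * 2500) * 1000 = 14.4 mm

14.4 mm


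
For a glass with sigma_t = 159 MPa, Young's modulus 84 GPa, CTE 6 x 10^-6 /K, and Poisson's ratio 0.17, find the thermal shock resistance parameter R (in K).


Thermal shock resistance: R = sigma * (1 - nu) / (E * alpha)
  Numerator = 159 * (1 - 0.17) = 131.97
  Denominator = 84 * 1000 * (6 x 10^-6) = 0.504
  R = 131.97 / 0.504 = 261.8 K

261.8 K


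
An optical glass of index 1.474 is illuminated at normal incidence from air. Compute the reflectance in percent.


Fresnel reflectance at normal incidence:
  R = ((n - 1)/(n + 1))^2
  (n - 1)/(n + 1) = (1.474 - 1)/(1.474 + 1) = 0.191593
  R = 0.191593^2 = 0.0367079
  R(%) = 0.0367079 * 100 = 3.671%

3.671%


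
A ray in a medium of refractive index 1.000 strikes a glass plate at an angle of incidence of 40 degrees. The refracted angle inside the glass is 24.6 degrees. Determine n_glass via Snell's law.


Apply Snell's law: n1 * sin(theta1) = n2 * sin(theta2)
  n2 = n1 * sin(theta1) / sin(theta2)
  sin(40) = 0.642788
  sin(24.6) = 0.416281
  n2 = 1.000 * 0.642788 / 0.416281 = 1.5441

1.5441


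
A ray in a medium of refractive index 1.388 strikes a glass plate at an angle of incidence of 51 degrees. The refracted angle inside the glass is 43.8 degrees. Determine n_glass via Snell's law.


Apply Snell's law: n1 * sin(theta1) = n2 * sin(theta2)
  n2 = n1 * sin(theta1) / sin(theta2)
  sin(51) = 0.777146
  sin(43.8) = 0.692143
  n2 = 1.388 * 0.777146 / 0.692143 = 1.5585

1.5585


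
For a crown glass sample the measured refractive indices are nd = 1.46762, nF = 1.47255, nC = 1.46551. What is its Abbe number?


Abbe number formula: Vd = (nd - 1) / (nF - nC)
  nd - 1 = 1.46762 - 1 = 0.46762
  nF - nC = 1.47255 - 1.46551 = 0.00704
  Vd = 0.46762 / 0.00704 = 66.42

66.42


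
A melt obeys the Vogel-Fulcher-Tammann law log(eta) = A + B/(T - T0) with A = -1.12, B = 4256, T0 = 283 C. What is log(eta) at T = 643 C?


VFT equation: log(eta) = A + B / (T - T0)
  T - T0 = 643 - 283 = 360
  B / (T - T0) = 4256 / 360 = 11.822
  log(eta) = -1.12 + 11.822 = 10.702

10.702


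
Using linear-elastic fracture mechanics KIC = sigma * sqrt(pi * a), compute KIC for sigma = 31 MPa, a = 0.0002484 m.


Fracture toughness: KIC = sigma * sqrt(pi * a)
  pi * a = pi * 0.0002484 = 0.000780372
  sqrt(pi * a) = 0.027935
  KIC = 31 * 0.027935 = 0.866 MPa*sqrt(m)

0.866 MPa*sqrt(m)


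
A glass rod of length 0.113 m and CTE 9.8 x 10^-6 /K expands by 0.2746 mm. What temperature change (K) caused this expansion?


Rearrange dL = alpha * L0 * dT for dT:
  dT = dL / (alpha * L0)
  dL (m) = 0.2746 / 1000 = 0.0002746
  dT = 0.0002746 / ((9.8 x 10^-6) * 0.113) = 248.0 K

248.0 K


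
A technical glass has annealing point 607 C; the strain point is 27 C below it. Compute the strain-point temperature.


Strain point = annealing point - difference:
  T_strain = 607 - 27 = 580 C

580 C


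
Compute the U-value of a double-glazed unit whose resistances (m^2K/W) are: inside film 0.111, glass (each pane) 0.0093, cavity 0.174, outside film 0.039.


Total thermal resistance (series):
  R_total = R_in + R_glass + R_air + R_glass + R_out
  R_total = 0.111 + 0.0093 + 0.174 + 0.0093 + 0.039 = 0.3426 m^2K/W
U-value = 1 / R_total = 1 / 0.3426 = 2.919 W/m^2K

2.919 W/m^2K


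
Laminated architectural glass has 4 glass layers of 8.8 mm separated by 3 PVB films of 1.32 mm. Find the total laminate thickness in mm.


Total thickness = glass contribution + PVB contribution
  Glass: 4 * 8.8 = 35.2 mm
  PVB: 3 * 1.32 = 3.96 mm
  Total = 35.2 + 3.96 = 39.16 mm

39.16 mm


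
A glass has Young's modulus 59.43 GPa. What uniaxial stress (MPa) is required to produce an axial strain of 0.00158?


Rearrange E = sigma / epsilon:
  sigma = E * epsilon
  E (MPa) = 59.43 * 1000 = 59430
  sigma = 59430 * 0.00158 = 93.9 MPa

93.9 MPa


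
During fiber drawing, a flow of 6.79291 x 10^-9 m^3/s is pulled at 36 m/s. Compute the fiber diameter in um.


Cross-sectional area from continuity:
  A = Q / v = 6.79291 x 10^-9 / 36 = 1.886919 x 10^-10 m^2
Diameter from circular cross-section:
  d = sqrt(4A / pi) * 10^6 (m -> um)
  d = sqrt(4 * 1.886919 x 10^-10 / pi) * 10^6 = 15.5 um

15.5 um


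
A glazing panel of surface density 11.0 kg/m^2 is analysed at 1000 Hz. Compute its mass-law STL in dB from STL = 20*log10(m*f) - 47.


Mass law: STL = 20 * log10(m * f) - 47
  m * f = 11.0 * 1000 = 11000
  log10(11000) = 4.04139
  STL = 20 * 4.04139 - 47 = 80.8278 - 47 = 33.8 dB

33.8 dB


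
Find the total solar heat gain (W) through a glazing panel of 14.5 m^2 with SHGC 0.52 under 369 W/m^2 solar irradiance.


Solar heat gain: Q = Area * SHGC * Irradiance
  Q = 14.5 * 0.52 * 369 = 2782.3 W

2782.3 W


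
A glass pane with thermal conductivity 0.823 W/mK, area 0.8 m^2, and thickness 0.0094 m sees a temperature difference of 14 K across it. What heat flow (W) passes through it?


Fourier's law: Q = k * A * dT / t
  Q = 0.823 * 0.8 * 14 / 0.0094
  Q = 9.2176 / 0.0094 = 980.6 W

980.6 W


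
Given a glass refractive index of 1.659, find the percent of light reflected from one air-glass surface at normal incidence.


Fresnel reflectance at normal incidence:
  R = ((n - 1)/(n + 1))^2
  (n - 1)/(n + 1) = (1.659 - 1)/(1.659 + 1) = 0.247838
  R = 0.247838^2 = 0.0614237
  R(%) = 0.0614237 * 100 = 6.142%

6.142%


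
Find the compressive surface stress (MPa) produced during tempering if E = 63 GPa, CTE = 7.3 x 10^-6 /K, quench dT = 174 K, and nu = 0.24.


Tempering stress: sigma = E * alpha * dT / (1 - nu)
  E (MPa) = 63 * 1000 = 63000
  Numerator = 63000 * (7.3 x 10^-6) * 174 = 80.0226
  Denominator = 1 - 0.24 = 0.76
  sigma = 80.0226 / 0.76 = 105.3 MPa

105.3 MPa


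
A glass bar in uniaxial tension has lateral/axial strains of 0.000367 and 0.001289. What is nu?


Poisson's ratio: nu = lateral strain / axial strain
  nu = 0.000367 / 0.001289 = 0.2847

0.2847


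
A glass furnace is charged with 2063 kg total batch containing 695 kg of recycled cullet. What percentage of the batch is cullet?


Cullet ratio = (cullet mass / total batch mass) * 100
  Ratio = 695 / 2063 * 100 = 33.69%

33.69%


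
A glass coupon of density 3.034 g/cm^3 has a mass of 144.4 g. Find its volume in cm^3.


Rearrange rho = m / V:
  V = m / rho
  V = 144.4 / 3.034 = 47.594 cm^3

47.594 cm^3


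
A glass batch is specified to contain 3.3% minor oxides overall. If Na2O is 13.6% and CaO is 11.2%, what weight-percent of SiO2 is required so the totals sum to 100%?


Known pieces sum to 100%:
  SiO2 = 100 - (others + Na2O + CaO)
  SiO2 = 100 - (3.3 + 13.6 + 11.2) = 71.9%

71.9%


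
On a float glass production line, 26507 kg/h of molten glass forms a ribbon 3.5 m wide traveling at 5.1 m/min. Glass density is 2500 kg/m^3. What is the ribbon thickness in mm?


Ribbon cross-section from mass balance:
  Volume rate = throughput / density = 26507 / 2500 = 10.6028 m^3/h
  thickness = volume rate / (speed * 60 * width), i.e.
  thickness = throughput / (60 * speed * width * density) * 1000
  thickness = 26507 / (60 * 5.1 * 3.5 * 2500) * 1000 = 9.9 mm

9.9 mm


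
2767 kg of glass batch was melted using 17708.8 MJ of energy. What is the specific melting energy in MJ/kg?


Rearrange E = m * s for s:
  s = E / m
  s = 17708.8 / 2767 = 6.4 MJ/kg

6.4 MJ/kg


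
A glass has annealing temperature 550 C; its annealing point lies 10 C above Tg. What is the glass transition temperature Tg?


Rearrange T_anneal = Tg + offset for Tg:
  Tg = T_anneal - offset = 550 - 10 = 540 C

540 C


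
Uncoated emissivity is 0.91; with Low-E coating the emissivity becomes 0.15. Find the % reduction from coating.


Percentage reduction = (1 - coated/uncoated) * 100
  Ratio = 0.15 / 0.91 = 0.1648
  Reduction = (1 - 0.1648) * 100 = 83.5%

83.5%


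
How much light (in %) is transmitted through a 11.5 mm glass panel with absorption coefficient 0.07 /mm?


Beer-Lambert law: T = exp(-alpha * thickness)
  exponent = -0.07 * 11.5 = -0.805
  T = exp(-0.805) = 0.4471
  Percentage = 0.4471 * 100 = 44.71%

44.71%


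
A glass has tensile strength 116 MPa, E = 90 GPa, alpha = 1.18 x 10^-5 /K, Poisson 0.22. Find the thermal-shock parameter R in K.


Thermal shock resistance: R = sigma * (1 - nu) / (E * alpha)
  Numerator = 116 * (1 - 0.22) = 90.48
  Denominator = 90 * 1000 * (1.18 x 10^-5) = 1.062
  R = 90.48 / 1.062 = 85.2 K

85.2 K


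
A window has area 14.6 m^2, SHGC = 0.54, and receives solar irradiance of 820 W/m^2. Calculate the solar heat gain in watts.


Solar heat gain: Q = Area * SHGC * Irradiance
  Q = 14.6 * 0.54 * 820 = 6464.9 W

6464.9 W


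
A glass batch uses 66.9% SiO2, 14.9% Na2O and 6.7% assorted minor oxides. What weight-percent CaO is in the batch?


Pieces sum to 100%:
  CaO = 100 - (SiO2 + Na2O + others)
  CaO = 100 - (66.9 + 14.9 + 6.7) = 11.5%

11.5%


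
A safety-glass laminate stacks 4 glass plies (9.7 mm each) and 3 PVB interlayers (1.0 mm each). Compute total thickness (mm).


Total thickness = glass contribution + PVB contribution
  Glass: 4 * 9.7 = 38.8 mm
  PVB: 3 * 1.0 = 3.0 mm
  Total = 38.8 + 3.0 = 41.8 mm

41.8 mm


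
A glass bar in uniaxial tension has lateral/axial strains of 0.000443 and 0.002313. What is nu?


Poisson's ratio: nu = lateral strain / axial strain
  nu = 0.000443 / 0.002313 = 0.1915

0.1915


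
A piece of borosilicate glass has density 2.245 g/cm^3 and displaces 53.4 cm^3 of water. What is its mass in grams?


Rearrange rho = m / V:
  m = rho * V
  m = 2.245 * 53.4 = 119.883 g

119.883 g


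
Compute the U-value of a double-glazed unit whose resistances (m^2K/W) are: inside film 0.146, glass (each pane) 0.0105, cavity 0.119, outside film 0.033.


Total thermal resistance (series):
  R_total = R_in + R_glass + R_air + R_glass + R_out
  R_total = 0.146 + 0.0105 + 0.119 + 0.0105 + 0.033 = 0.319 m^2K/W
U-value = 1 / R_total = 1 / 0.319 = 3.135 W/m^2K

3.135 W/m^2K


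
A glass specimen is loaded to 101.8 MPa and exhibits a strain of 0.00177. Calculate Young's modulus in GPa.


Young's modulus: E = stress / strain
  E = 101.8 MPa / 0.00177 = 57514.12 MPa
Convert to GPa: 57514.12 / 1000 = 57.51 GPa

57.51 GPa


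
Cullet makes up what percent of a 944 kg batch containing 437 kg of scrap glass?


Cullet ratio = (cullet mass / total batch mass) * 100
  Ratio = 437 / 944 * 100 = 46.29%

46.29%


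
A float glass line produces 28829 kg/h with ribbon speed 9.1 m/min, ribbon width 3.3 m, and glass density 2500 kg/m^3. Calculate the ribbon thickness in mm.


Ribbon cross-section from mass balance:
  Volume rate = throughput / density = 28829 / 2500 = 11.5316 m^3/h
  thickness = volume rate / (speed * 60 * width), i.e.
  thickness = throughput / (60 * speed * width * density) * 1000
  thickness = 28829 / (60 * 9.1 * 3.3 * 2500) * 1000 = 6.4 mm

6.4 mm


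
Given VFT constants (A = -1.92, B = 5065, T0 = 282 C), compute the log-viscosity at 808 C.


VFT equation: log(eta) = A + B / (T - T0)
  T - T0 = 808 - 282 = 526
  B / (T - T0) = 5065 / 526 = 9.629
  log(eta) = -1.92 + 9.629 = 7.709

7.709


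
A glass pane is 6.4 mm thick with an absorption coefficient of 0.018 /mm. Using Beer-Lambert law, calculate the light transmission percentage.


Beer-Lambert law: T = exp(-alpha * thickness)
  exponent = -0.018 * 6.4 = -0.1152
  T = exp(-0.1152) = 0.8912
  Percentage = 0.8912 * 100 = 89.12%

89.12%


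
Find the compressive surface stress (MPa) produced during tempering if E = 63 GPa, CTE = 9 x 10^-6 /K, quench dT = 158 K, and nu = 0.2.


Tempering stress: sigma = E * alpha * dT / (1 - nu)
  E (MPa) = 63 * 1000 = 63000
  Numerator = 63000 * (9 x 10^-6) * 158 = 89.586
  Denominator = 1 - 0.2 = 0.8
  sigma = 89.586 / 0.8 = 112.0 MPa

112.0 MPa


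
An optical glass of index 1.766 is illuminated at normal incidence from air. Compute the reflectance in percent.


Fresnel reflectance at normal incidence:
  R = ((n - 1)/(n + 1))^2
  (n - 1)/(n + 1) = (1.766 - 1)/(1.766 + 1) = 0.276934
  R = 0.276934^2 = 0.0766924
  R(%) = 0.0766924 * 100 = 7.669%

7.669%


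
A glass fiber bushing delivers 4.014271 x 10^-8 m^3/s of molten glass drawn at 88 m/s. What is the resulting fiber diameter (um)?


Cross-sectional area from continuity:
  A = Q / v = 4.014271 x 10^-8 / 88 = 4.561672 x 10^-10 m^2
Diameter from circular cross-section:
  d = sqrt(4A / pi) * 10^6 (m -> um)
  d = sqrt(4 * 4.561672 x 10^-10 / pi) * 10^6 = 24.1 um

24.1 um


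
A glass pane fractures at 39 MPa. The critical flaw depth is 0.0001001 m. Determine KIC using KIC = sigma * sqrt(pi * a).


Fracture toughness: KIC = sigma * sqrt(pi * a)
  pi * a = pi * 0.0001001 = 0.000314473
  sqrt(pi * a) = 0.017733
  KIC = 39 * 0.017733 = 0.692 MPa*sqrt(m)

0.692 MPa*sqrt(m)


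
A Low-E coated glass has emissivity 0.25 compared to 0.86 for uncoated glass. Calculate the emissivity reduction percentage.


Percentage reduction = (1 - coated/uncoated) * 100
  Ratio = 0.25 / 0.86 = 0.2907
  Reduction = (1 - 0.2907) * 100 = 70.9%

70.9%


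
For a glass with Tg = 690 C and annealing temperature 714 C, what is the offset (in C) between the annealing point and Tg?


Offset = T_anneal - Tg:
  offset = 714 - 690 = 24 C

24 C


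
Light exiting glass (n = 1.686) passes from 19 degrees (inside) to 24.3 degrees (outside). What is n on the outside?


Apply Snell's law: n1 * sin(theta1) = n2 * sin(theta2)
  n2 = n1 * sin(theta1) / sin(theta2)
  sin(19) = 0.325568
  sin(24.3) = 0.411514
  n2 = 1.686 * 0.325568 / 0.411514 = 1.3339

1.3339


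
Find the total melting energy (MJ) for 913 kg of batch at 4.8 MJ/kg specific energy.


Total energy = mass * specific energy
  E = 913 * 4.8 = 4382.4 MJ

4382.4 MJ


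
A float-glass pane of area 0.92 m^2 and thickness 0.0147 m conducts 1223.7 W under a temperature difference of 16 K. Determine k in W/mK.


Fourier's law rearranged: k = Q * t / (A * dT)
  Numerator = 1223.7 * 0.0147 = 17.98839
  Denominator = 0.92 * 16 = 14.72
  k = 17.98839 / 14.72 = 1.222 W/mK

1.222 W/mK


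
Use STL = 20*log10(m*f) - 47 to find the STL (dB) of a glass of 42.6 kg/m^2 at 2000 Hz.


Mass law: STL = 20 * log10(m * f) - 47
  m * f = 42.6 * 2000 = 85200
  log10(85200) = 4.93044
  STL = 20 * 4.93044 - 47 = 98.6088 - 47 = 51.6 dB

51.6 dB


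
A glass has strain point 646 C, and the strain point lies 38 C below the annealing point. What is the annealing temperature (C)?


T_anneal = T_strain + gap:
  T_anneal = 646 + 38 = 684 C

684 C


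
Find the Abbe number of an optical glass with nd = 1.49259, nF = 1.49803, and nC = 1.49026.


Abbe number formula: Vd = (nd - 1) / (nF - nC)
  nd - 1 = 1.49259 - 1 = 0.49259
  nF - nC = 1.49803 - 1.49026 = 0.00777
  Vd = 0.49259 / 0.00777 = 63.4

63.4


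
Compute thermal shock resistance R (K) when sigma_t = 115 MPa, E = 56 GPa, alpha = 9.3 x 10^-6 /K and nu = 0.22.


Thermal shock resistance: R = sigma * (1 - nu) / (E * alpha)
  Numerator = 115 * (1 - 0.22) = 89.7
  Denominator = 56 * 1000 * (9.3 x 10^-6) = 0.5208
  R = 89.7 / 0.5208 = 172.2 K

172.2 K


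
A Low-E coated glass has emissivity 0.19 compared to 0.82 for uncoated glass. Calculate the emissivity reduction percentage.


Percentage reduction = (1 - coated/uncoated) * 100
  Ratio = 0.19 / 0.82 = 0.2317
  Reduction = (1 - 0.2317) * 100 = 76.8%

76.8%


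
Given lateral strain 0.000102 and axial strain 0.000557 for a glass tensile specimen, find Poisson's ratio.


Poisson's ratio: nu = lateral strain / axial strain
  nu = 0.000102 / 0.000557 = 0.1831

0.1831


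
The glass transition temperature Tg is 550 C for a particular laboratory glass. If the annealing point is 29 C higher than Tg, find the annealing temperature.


The annealing temperature is Tg plus the offset:
  T_anneal = 550 + 29 = 579 C

579 C


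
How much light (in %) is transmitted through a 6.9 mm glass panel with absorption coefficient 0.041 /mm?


Beer-Lambert law: T = exp(-alpha * thickness)
  exponent = -0.041 * 6.9 = -0.2829
  T = exp(-0.2829) = 0.7536
  Percentage = 0.7536 * 100 = 75.36%

75.36%


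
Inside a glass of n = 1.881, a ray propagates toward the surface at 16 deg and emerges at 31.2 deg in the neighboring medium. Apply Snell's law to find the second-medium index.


Apply Snell's law: n1 * sin(theta1) = n2 * sin(theta2)
  n2 = n1 * sin(theta1) / sin(theta2)
  sin(16) = 0.275637
  sin(31.2) = 0.518027
  n2 = 1.881 * 0.275637 / 0.518027 = 1.0009

1.0009


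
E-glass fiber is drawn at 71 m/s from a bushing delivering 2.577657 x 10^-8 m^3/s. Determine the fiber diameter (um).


Cross-sectional area from continuity:
  A = Q / v = 2.577657 x 10^-8 / 71 = 3.630503 x 10^-10 m^2
Diameter from circular cross-section:
  d = sqrt(4A / pi) * 10^6 (m -> um)
  d = sqrt(4 * 3.630503 x 10^-10 / pi) * 10^6 = 21.5 um

21.5 um


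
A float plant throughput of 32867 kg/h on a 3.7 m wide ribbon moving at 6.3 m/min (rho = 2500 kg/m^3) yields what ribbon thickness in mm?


Ribbon cross-section from mass balance:
  Volume rate = throughput / density = 32867 / 2500 = 13.1468 m^3/h
  thickness = volume rate / (speed * 60 * width), i.e.
  thickness = throughput / (60 * speed * width * density) * 1000
  thickness = 32867 / (60 * 6.3 * 3.7 * 2500) * 1000 = 9.4 mm

9.4 mm


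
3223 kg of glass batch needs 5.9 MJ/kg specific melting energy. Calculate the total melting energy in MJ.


Total energy = mass * specific energy
  E = 3223 * 5.9 = 19015.7 MJ

19015.7 MJ


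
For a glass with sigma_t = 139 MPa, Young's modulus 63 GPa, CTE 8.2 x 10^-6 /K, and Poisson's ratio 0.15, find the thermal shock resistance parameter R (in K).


Thermal shock resistance: R = sigma * (1 - nu) / (E * alpha)
  Numerator = 139 * (1 - 0.15) = 118.15
  Denominator = 63 * 1000 * (8.2 x 10^-6) = 0.5166
  R = 118.15 / 0.5166 = 228.7 K

228.7 K


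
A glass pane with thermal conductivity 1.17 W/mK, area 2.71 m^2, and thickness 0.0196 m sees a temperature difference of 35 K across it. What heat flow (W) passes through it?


Fourier's law: Q = k * A * dT / t
  Q = 1.17 * 2.71 * 35 / 0.0196
  Q = 110.9745 / 0.0196 = 5662 W

5662 W


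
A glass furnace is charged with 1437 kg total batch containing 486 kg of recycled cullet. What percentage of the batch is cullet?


Cullet ratio = (cullet mass / total batch mass) * 100
  Ratio = 486 / 1437 * 100 = 33.82%

33.82%


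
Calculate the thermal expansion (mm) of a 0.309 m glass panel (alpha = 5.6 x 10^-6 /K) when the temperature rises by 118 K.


Thermal expansion formula: dL = alpha * L0 * dT
  dL = (5.6 x 10^-6) * 0.309 * 118 = 0.00020419 m
Convert to mm: 0.00020419 * 1000 = 0.2042 mm

0.2042 mm


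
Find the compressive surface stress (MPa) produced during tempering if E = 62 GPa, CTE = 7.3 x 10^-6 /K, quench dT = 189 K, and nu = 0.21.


Tempering stress: sigma = E * alpha * dT / (1 - nu)
  E (MPa) = 62 * 1000 = 62000
  Numerator = 62000 * (7.3 x 10^-6) * 189 = 85.5414
  Denominator = 1 - 0.21 = 0.79
  sigma = 85.5414 / 0.79 = 108.3 MPa

108.3 MPa


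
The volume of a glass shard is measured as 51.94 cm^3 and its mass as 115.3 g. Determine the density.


Use the definition of density:
  rho = mass / volume
  rho = 115.3 / 51.94 = 2.22 g/cm^3

2.22 g/cm^3


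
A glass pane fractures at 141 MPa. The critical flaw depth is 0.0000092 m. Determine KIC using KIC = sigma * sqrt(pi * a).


Fracture toughness: KIC = sigma * sqrt(pi * a)
  pi * a = pi * 0.0000092 = 0.000028903
  sqrt(pi * a) = 0.005376
  KIC = 141 * 0.005376 = 0.758 MPa*sqrt(m)

0.758 MPa*sqrt(m)


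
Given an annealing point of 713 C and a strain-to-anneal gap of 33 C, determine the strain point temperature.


Strain point = annealing point - difference:
  T_strain = 713 - 33 = 680 C

680 C


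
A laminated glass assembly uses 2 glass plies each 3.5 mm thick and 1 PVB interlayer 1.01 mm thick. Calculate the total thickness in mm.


Total thickness = glass contribution + PVB contribution
  Glass: 2 * 3.5 = 7.0 mm
  PVB: 1 * 1.01 = 1.01 mm
  Total = 7.0 + 1.01 = 8.01 mm

8.01 mm


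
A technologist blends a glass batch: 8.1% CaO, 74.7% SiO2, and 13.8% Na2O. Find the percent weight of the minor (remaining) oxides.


Sum the three major oxides:
  SiO2 + Na2O + CaO = 74.7 + 13.8 + 8.1 = 96.6%
Subtract from 100%:
  Others = 100 - 96.6 = 3.4%

3.4%


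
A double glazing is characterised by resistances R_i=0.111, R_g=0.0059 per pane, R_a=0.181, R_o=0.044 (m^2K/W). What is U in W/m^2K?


Total thermal resistance (series):
  R_total = R_in + R_glass + R_air + R_glass + R_out
  R_total = 0.111 + 0.0059 + 0.181 + 0.0059 + 0.044 = 0.3478 m^2K/W
U-value = 1 / R_total = 1 / 0.3478 = 2.875 W/m^2K

2.875 W/m^2K


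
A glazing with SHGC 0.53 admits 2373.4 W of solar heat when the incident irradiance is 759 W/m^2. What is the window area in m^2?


Rearrange Q = Area * SHGC * Irradiance:
  Area = Q / (SHGC * Irradiance)
  Area = 2373.4 / (0.53 * 759) = 5.9 m^2

5.9 m^2


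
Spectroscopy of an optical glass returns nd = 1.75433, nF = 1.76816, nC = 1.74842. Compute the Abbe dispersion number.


Abbe number formula: Vd = (nd - 1) / (nF - nC)
  nd - 1 = 1.75433 - 1 = 0.75433
  nF - nC = 1.76816 - 1.74842 = 0.01974
  Vd = 0.75433 / 0.01974 = 38.21

38.21


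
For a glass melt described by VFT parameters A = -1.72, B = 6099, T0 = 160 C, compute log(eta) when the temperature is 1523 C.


VFT equation: log(eta) = A + B / (T - T0)
  T - T0 = 1523 - 160 = 1363
  B / (T - T0) = 6099 / 1363 = 4.475
  log(eta) = -1.72 + 4.475 = 2.755

2.755


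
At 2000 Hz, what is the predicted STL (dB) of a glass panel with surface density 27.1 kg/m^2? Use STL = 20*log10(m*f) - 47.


Mass law: STL = 20 * log10(m * f) - 47
  m * f = 27.1 * 2000 = 54200
  log10(54200) = 4.734
  STL = 20 * 4.734 - 47 = 94.68 - 47 = 47.7 dB

47.7 dB


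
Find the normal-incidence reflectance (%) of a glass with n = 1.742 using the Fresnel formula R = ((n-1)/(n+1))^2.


Fresnel reflectance at normal incidence:
  R = ((n - 1)/(n + 1))^2
  (n - 1)/(n + 1) = (1.742 - 1)/(1.742 + 1) = 0.270605
  R = 0.270605^2 = 0.0732271
  R(%) = 0.0732271 * 100 = 7.323%

7.323%


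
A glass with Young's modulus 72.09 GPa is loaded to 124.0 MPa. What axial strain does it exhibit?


Rearrange E = sigma / epsilon:
  epsilon = sigma / E
  E (MPa) = 72.09 * 1000 = 72090
  epsilon = 124.0 / 72090 = 0.00172

0.00172


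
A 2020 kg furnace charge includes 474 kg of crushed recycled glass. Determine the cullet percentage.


Cullet ratio = (cullet mass / total batch mass) * 100
  Ratio = 474 / 2020 * 100 = 23.47%

23.47%


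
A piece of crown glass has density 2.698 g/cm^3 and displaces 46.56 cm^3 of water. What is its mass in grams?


Rearrange rho = m / V:
  m = rho * V
  m = 2.698 * 46.56 = 125.619 g

125.619 g


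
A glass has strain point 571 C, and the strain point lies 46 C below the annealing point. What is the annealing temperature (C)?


T_anneal = T_strain + gap:
  T_anneal = 571 + 46 = 617 C

617 C


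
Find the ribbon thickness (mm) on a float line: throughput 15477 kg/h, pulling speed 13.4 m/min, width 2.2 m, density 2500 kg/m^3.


Ribbon cross-section from mass balance:
  Volume rate = throughput / density = 15477 / 2500 = 6.1908 m^3/h
  thickness = volume rate / (speed * 60 * width), i.e.
  thickness = throughput / (60 * speed * width * density) * 1000
  thickness = 15477 / (60 * 13.4 * 2.2 * 2500) * 1000 = 3.5 mm

3.5 mm


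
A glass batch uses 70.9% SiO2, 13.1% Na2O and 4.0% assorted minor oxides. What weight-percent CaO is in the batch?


Pieces sum to 100%:
  CaO = 100 - (SiO2 + Na2O + others)
  CaO = 100 - (70.9 + 13.1 + 4.0) = 12.0%

12.0%


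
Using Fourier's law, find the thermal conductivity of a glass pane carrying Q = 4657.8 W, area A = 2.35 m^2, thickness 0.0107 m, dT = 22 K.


Fourier's law rearranged: k = Q * t / (A * dT)
  Numerator = 4657.8 * 0.0107 = 49.83846
  Denominator = 2.35 * 22 = 51.7
  k = 49.83846 / 51.7 = 0.964 W/mK

0.964 W/mK


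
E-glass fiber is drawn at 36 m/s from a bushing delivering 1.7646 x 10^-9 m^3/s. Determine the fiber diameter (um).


Cross-sectional area from continuity:
  A = Q / v = 1.7646 x 10^-9 / 36 = 4.901667 x 10^-11 m^2
Diameter from circular cross-section:
  d = sqrt(4A / pi) * 10^6 (m -> um)
  d = sqrt(4 * 4.901667 x 10^-11 / pi) * 10^6 = 7.9 um

7.9 um


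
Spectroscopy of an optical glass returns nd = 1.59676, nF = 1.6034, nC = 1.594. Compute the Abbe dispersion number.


Abbe number formula: Vd = (nd - 1) / (nF - nC)
  nd - 1 = 1.59676 - 1 = 0.59676
  nF - nC = 1.6034 - 1.594 = 0.0094
  Vd = 0.59676 / 0.0094 = 63.49

63.49


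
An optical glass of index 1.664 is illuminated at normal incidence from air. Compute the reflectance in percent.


Fresnel reflectance at normal incidence:
  R = ((n - 1)/(n + 1))^2
  (n - 1)/(n + 1) = (1.664 - 1)/(1.664 + 1) = 0.249249
  R = 0.249249^2 = 0.0621251
  R(%) = 0.0621251 * 100 = 6.213%

6.213%


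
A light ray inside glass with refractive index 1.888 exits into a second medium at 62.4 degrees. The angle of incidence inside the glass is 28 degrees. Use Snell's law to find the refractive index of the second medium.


Apply Snell's law: n1 * sin(theta1) = n2 * sin(theta2)
  n2 = n1 * sin(theta1) / sin(theta2)
  sin(28) = 0.469472
  sin(62.4) = 0.886204
  n2 = 1.888 * 0.469472 / 0.886204 = 1.0002

1.0002


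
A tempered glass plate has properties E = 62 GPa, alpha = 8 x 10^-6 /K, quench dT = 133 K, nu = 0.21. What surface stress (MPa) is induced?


Tempering stress: sigma = E * alpha * dT / (1 - nu)
  E (MPa) = 62 * 1000 = 62000
  Numerator = 62000 * (8 x 10^-6) * 133 = 65.968
  Denominator = 1 - 0.21 = 0.79
  sigma = 65.968 / 0.79 = 83.5 MPa

83.5 MPa


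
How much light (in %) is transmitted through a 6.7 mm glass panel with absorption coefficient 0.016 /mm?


Beer-Lambert law: T = exp(-alpha * thickness)
  exponent = -0.016 * 6.7 = -0.1072
  T = exp(-0.1072) = 0.8983
  Percentage = 0.8983 * 100 = 89.83%

89.83%


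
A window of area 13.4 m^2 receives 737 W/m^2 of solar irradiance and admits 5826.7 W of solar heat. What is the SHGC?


Rearrange Q = Area * SHGC * Irradiance:
  SHGC = Q / (Area * Irradiance)
  SHGC = 5826.7 / (13.4 * 737) = 0.59

0.59


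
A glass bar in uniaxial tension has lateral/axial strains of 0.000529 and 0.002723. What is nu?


Poisson's ratio: nu = lateral strain / axial strain
  nu = 0.000529 / 0.002723 = 0.1943

0.1943


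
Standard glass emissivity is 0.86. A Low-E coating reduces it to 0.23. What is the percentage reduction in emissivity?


Percentage reduction = (1 - coated/uncoated) * 100
  Ratio = 0.23 / 0.86 = 0.2674
  Reduction = (1 - 0.2674) * 100 = 73.3%

73.3%


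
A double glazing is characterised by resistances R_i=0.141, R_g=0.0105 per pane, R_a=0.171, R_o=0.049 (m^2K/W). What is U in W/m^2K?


Total thermal resistance (series):
  R_total = R_in + R_glass + R_air + R_glass + R_out
  R_total = 0.141 + 0.0105 + 0.171 + 0.0105 + 0.049 = 0.382 m^2K/W
U-value = 1 / R_total = 1 / 0.382 = 2.618 W/m^2K

2.618 W/m^2K


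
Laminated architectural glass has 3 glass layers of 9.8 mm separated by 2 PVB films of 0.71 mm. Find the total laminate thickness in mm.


Total thickness = glass contribution + PVB contribution
  Glass: 3 * 9.8 = 29.4 mm
  PVB: 2 * 0.71 = 1.42 mm
  Total = 29.4 + 1.42 = 30.82 mm

30.82 mm


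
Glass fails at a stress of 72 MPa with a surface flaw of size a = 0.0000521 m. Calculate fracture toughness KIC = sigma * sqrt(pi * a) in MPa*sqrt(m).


Fracture toughness: KIC = sigma * sqrt(pi * a)
  pi * a = pi * 0.0000521 = 0.000163677
  sqrt(pi * a) = 0.012794
  KIC = 72 * 0.012794 = 0.921 MPa*sqrt(m)

0.921 MPa*sqrt(m)


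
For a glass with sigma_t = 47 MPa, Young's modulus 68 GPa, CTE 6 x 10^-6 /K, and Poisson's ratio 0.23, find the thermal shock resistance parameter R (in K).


Thermal shock resistance: R = sigma * (1 - nu) / (E * alpha)
  Numerator = 47 * (1 - 0.23) = 36.19
  Denominator = 68 * 1000 * (6 x 10^-6) = 0.408
  R = 36.19 / 0.408 = 88.7 K

88.7 K


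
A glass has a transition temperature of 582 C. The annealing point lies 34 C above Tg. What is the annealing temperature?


The annealing temperature is Tg plus the offset:
  T_anneal = 582 + 34 = 616 C

616 C


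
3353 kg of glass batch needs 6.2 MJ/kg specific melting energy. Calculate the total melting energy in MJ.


Total energy = mass * specific energy
  E = 3353 * 6.2 = 20788.6 MJ

20788.6 MJ


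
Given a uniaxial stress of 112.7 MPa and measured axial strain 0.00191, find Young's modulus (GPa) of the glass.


Young's modulus: E = stress / strain
  E = 112.7 MPa / 0.00191 = 59005.24 MPa
Convert to GPa: 59005.24 / 1000 = 59.01 GPa

59.01 GPa


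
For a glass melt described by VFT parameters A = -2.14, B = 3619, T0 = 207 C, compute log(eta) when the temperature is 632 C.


VFT equation: log(eta) = A + B / (T - T0)
  T - T0 = 632 - 207 = 425
  B / (T - T0) = 3619 / 425 = 8.515
  log(eta) = -2.14 + 8.515 = 6.375

6.375


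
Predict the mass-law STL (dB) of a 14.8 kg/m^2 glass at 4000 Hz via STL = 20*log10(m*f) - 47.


Mass law: STL = 20 * log10(m * f) - 47
  m * f = 14.8 * 4000 = 59200
  log10(59200) = 4.77232
  STL = 20 * 4.77232 - 47 = 95.4464 - 47 = 48.4 dB

48.4 dB


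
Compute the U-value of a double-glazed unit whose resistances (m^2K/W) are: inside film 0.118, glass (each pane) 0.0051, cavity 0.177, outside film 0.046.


Total thermal resistance (series):
  R_total = R_in + R_glass + R_air + R_glass + R_out
  R_total = 0.118 + 0.0051 + 0.177 + 0.0051 + 0.046 = 0.3512 m^2K/W
U-value = 1 / R_total = 1 / 0.3512 = 2.847 W/m^2K

2.847 W/m^2K


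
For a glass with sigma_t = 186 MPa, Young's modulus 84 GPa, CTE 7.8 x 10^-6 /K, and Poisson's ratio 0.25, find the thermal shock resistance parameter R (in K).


Thermal shock resistance: R = sigma * (1 - nu) / (E * alpha)
  Numerator = 186 * (1 - 0.25) = 139.5
  Denominator = 84 * 1000 * (7.8 x 10^-6) = 0.6552
  R = 139.5 / 0.6552 = 212.9 K

212.9 K


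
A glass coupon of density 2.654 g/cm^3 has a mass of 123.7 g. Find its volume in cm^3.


Rearrange rho = m / V:
  V = m / rho
  V = 123.7 / 2.654 = 46.609 cm^3

46.609 cm^3
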